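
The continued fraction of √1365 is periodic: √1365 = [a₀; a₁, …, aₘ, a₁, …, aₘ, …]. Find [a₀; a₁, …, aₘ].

a₀ = ⌊√1365⌋ = 36.
With m₀=0, d₀=1 and mₖ₊₁ = dₖaₖ − mₖ, dₖ₊₁ = (n − mₖ₊₁²)/dₖ, aₖ₊₁ = ⌊(a₀+mₖ₊₁)/dₖ₊₁⌋:
  k=1: m=36, d=69, a=1
  k=2: m=33, d=4, a=17
  k=3: m=35, d=35, a=2
  k=4: m=35, d=4, a=17
  k=5: m=33, d=69, a=1
  k=6: m=36, d=1, a=72
d=1 and a=2a₀=72 at k=6, so the next step gives (m, d) = (36, 69) again — its k=1 value — and the period has length 6.

[36; 1, 17, 2, 17, 1, 72]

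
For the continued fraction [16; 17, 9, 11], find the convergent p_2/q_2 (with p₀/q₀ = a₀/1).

2473/154

Using pₖ = aₖpₖ₋₁ + pₖ₋₂, qₖ = aₖqₖ₋₁ + qₖ₋₂ (with p₋₁=1, p₋₂=0, q₋₁=0, q₋₂=1):
  k=0: a=16, p=16, q=1
  k=1: a=17, p=273, q=17
  k=2: a=9, p=2473, q=154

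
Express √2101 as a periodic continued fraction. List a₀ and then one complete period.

[45; 1, 5, 8, 5, 1, 90]

a₀ = ⌊√2101⌋ = 45.
With m₀=0, d₀=1 and mₖ₊₁ = dₖaₖ − mₖ, dₖ₊₁ = (n − mₖ₊₁²)/dₖ, aₖ₊₁ = ⌊(a₀+mₖ₊₁)/dₖ₊₁⌋:
  k=1: m=45, d=76, a=1
  k=2: m=31, d=15, a=5
  k=3: m=44, d=11, a=8
  k=4: m=44, d=15, a=5
  k=5: m=31, d=76, a=1
  k=6: m=45, d=1, a=90
d=1 and a=2a₀=90 at k=6, so the next step gives (m, d) = (45, 76) again — its k=1 value — and the period has length 6.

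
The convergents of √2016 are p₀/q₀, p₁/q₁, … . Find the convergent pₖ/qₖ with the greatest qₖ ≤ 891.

√2016 = [44; 1, 8, 1, 88, …] (period length 4).
Convergents:
  p_0/q_0 = 44/1
  p_1/q_1 = 45/1
  p_2/q_2 = 404/9
  p_3/q_3 = 449/10
  p_4/q_4 = 39916/889
  p_5/q_5 = 40365/899
q_4 = 889 ≤ 891 < 899 = q_5, so the answer is 39916/889.

39916/889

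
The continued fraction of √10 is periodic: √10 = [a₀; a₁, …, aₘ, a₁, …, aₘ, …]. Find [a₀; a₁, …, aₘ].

a₀ = ⌊√10⌋ = 3.
With m₀=0, d₀=1 and mₖ₊₁ = dₖaₖ − mₖ, dₖ₊₁ = (n − mₖ₊₁²)/dₖ, aₖ₊₁ = ⌊(a₀+mₖ₊₁)/dₖ₊₁⌋:
  k=1: m=3, d=1, a=6
d=1 and a=2a₀=6 at k=1, so the next step gives (m, d) = (3, 1) again — its k=1 value — and the period has length 1.

[3; 6]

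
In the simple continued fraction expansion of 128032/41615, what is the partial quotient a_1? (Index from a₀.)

13

128032 = 3·41615 + 3187   →  a_0 = 3
41615 = 13·3187 + 184   →  a_1 = 13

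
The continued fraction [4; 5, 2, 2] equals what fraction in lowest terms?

113/27

Using pₖ = aₖpₖ₋₁ + pₖ₋₂ and qₖ = aₖqₖ₋₁ + qₖ₋₂:
  k=0: a=4, p=4, q=1
  k=1: a=5, p=21, q=5
  k=2: a=2, p=46, q=11
  k=3: a=2, p=113, q=27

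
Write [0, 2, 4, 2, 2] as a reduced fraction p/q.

22/49

Fold from the inside: start with 2/1.
  2 + 1/2 = 5/2
  4 + 2/5 = 22/5
  2 + 5/22 = 49/22
  0 + 22/49 = 22/49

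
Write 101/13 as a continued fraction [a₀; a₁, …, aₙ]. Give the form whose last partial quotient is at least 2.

101 = 7×13 + 10
13 = 1×10 + 3
10 = 3×3 + 1
3 = 3×1 + 0  (stop)
So 101/13 = [7; 1, 3, 3].

[7; 1, 3, 3]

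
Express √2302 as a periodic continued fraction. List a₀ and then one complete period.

a₀ = ⌊√2302⌋ = 47.
With m₀=0, d₀=1 and mₖ₊₁ = dₖaₖ − mₖ, dₖ₊₁ = (n − mₖ₊₁²)/dₖ, aₖ₊₁ = ⌊(a₀+mₖ₊₁)/dₖ₊₁⌋:
  k=1: m=47, d=93, a=1
  k=2: m=46, d=2, a=46
  k=3: m=46, d=93, a=1
  k=4: m=47, d=1, a=94
d=1 and a=2a₀=94 at k=4, so the next step gives (m, d) = (47, 93) again — its k=1 value — and the period has length 4.

[47; 1, 46, 1, 94]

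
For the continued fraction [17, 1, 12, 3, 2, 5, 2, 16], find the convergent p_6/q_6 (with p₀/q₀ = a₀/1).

Using pₖ = aₖpₖ₋₁ + pₖ₋₂, qₖ = aₖqₖ₋₁ + qₖ₋₂ (with p₋₁=1, p₋₂=0, q₋₁=0, q₋₂=1):
  k=0: a=17, p=17, q=1
  k=1: a=1, p=18, q=1
  k=2: a=12, p=233, q=13
  k=3: a=3, p=717, q=40
  k=4: a=2, p=1667, q=93
  k=5: a=5, p=9052, q=505
  k=6: a=2, p=19771, q=1103

19771/1103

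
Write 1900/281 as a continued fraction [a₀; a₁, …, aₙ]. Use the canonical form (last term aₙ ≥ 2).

1900 = 6*281 + 214
281 = 1*214 + 67
214 = 3*67 + 13
67 = 5*13 + 2
13 = 6*2 + 1
2 = 2*1 + 0  (stop)
So 1900/281 = [6; 1, 3, 5, 6, 2].

[6; 1, 3, 5, 6, 2]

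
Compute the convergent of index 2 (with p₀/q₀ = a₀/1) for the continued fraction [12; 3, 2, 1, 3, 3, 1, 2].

86/7

Using pₖ = aₖpₖ₋₁ + pₖ₋₂, qₖ = aₖqₖ₋₁ + qₖ₋₂ (with p₋₁=1, p₋₂=0, q₋₁=0, q₋₂=1):
  k=0: a=12, p=12, q=1
  k=1: a=3, p=37, q=3
  k=2: a=2, p=86, q=7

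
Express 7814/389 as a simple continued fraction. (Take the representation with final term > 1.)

[20; 11, 2, 3, 1, 3]

7814 = 20·389 + 34
389 = 11·34 + 15
34 = 2·15 + 4
15 = 3·4 + 3
4 = 1·3 + 1
3 = 3·1 + 0  (stop)
So 7814/389 = [20; 11, 2, 3, 1, 3].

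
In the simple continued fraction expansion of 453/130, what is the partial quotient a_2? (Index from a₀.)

453 = 3·130 + 63   →  a_0 = 3
130 = 2·63 + 4   →  a_1 = 2
63 = 15·4 + 3   →  a_2 = 15

15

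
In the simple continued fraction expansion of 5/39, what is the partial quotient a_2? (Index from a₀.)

5 = 0·39 + 5   →  a_0 = 0
39 = 7·5 + 4   →  a_1 = 7
5 = 1·4 + 1   →  a_2 = 1

1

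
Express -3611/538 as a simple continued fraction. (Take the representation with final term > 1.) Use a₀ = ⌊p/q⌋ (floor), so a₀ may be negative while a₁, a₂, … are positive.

[-7; 3, 2, 8, 9]

-3611 = -7×538 + 155
538 = 3×155 + 73
155 = 2×73 + 9
73 = 8×9 + 1
9 = 9×1 + 0  (stop)
So -3611/538 = [-7; 3, 2, 8, 9].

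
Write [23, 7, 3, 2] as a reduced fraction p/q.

1180/51

Fold from the inside: start with 2/1.
  3 + 1/2 = 7/2
  7 + 2/7 = 51/7
  23 + 7/51 = 1180/51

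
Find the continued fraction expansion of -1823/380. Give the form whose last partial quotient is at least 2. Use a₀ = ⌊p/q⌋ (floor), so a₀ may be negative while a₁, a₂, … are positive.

-1823 = -5·380 + 77
380 = 4·77 + 72
77 = 1·72 + 5
72 = 14·5 + 2
5 = 2·2 + 1
2 = 2·1 + 0  (stop)
So -1823/380 = [-5; 4, 1, 14, 2, 2].

[-5; 4, 1, 14, 2, 2]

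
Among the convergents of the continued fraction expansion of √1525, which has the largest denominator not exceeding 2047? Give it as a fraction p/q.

29718/761

√1525 = [39; 19, 1, 1, 19, 78, …] (period length 5).
Convergents:
  p_0/q_0 = 39/1
  p_1/q_1 = 742/19
  p_2/q_2 = 781/20
  p_3/q_3 = 1523/39
  p_4/q_4 = 29718/761
  p_5/q_5 = 2319527/59397
q_4 = 761 ≤ 2047 < 59397 = q_5, so the answer is 29718/761.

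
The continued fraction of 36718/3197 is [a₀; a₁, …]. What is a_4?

15

36718 = 11·3197 + 1551   →  a_0 = 11
3197 = 2·1551 + 95   →  a_1 = 2
1551 = 16·95 + 31   →  a_2 = 16
95 = 3·31 + 2   →  a_3 = 3
31 = 15·2 + 1   →  a_4 = 15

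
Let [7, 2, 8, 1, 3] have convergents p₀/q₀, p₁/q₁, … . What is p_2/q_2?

127/17

Using pₖ = aₖpₖ₋₁ + pₖ₋₂, qₖ = aₖqₖ₋₁ + qₖ₋₂ (with p₋₁=1, p₋₂=0, q₋₁=0, q₋₂=1):
  k=0: a=7, p=7, q=1
  k=1: a=2, p=15, q=2
  k=2: a=8, p=127, q=17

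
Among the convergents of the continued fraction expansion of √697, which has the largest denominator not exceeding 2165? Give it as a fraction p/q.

34849/1320

√697 = [26; 2, 2, 52, …] (period length 3).
Convergents:
  p_0/q_0 = 26/1
  p_1/q_1 = 53/2
  p_2/q_2 = 132/5
  p_3/q_3 = 6917/262
  p_4/q_4 = 13966/529
  p_5/q_5 = 34849/1320
  p_6/q_6 = 1826114/69169
q_5 = 1320 ≤ 2165 < 69169 = q_6, so the answer is 34849/1320.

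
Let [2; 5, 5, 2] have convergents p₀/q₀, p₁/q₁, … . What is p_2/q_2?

57/26

Using pₖ = aₖpₖ₋₁ + pₖ₋₂, qₖ = aₖqₖ₋₁ + qₖ₋₂ (with p₋₁=1, p₋₂=0, q₋₁=0, q₋₂=1):
  k=0: a=2, p=2, q=1
  k=1: a=5, p=11, q=5
  k=2: a=5, p=57, q=26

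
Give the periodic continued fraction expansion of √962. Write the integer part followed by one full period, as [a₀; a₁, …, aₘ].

[31; 62]

a₀ = ⌊√962⌋ = 31.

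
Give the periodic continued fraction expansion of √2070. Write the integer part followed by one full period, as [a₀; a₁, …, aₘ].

a₀ = ⌊√2070⌋ = 45.
With m₀=0, d₀=1 and mₖ₊₁ = dₖaₖ − mₖ, dₖ₊₁ = (n − mₖ₊₁²)/dₖ, aₖ₊₁ = ⌊(a₀+mₖ₊₁)/dₖ₊₁⌋:
  k=1: m=45, d=45, a=2
  k=2: m=45, d=1, a=90
d=1 and a=2a₀=90 at k=2, so the next step gives (m, d) = (45, 45) again — its k=1 value — and the period has length 2.

[45; 2, 90]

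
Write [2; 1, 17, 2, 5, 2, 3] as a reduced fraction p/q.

4513/1532

Fold from the inside: start with 3/1.
  2 + 1/3 = 7/3
  5 + 3/7 = 38/7
  2 + 7/38 = 83/38
  17 + 38/83 = 1449/83
  1 + 83/1449 = 1532/1449
  2 + 1449/1532 = 4513/1532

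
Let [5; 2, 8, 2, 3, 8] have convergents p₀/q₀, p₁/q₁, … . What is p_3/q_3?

Using pₖ = aₖpₖ₋₁ + pₖ₋₂, qₖ = aₖqₖ₋₁ + qₖ₋₂ (with p₋₁=1, p₋₂=0, q₋₁=0, q₋₂=1):
  k=0: a=5, p=5, q=1
  k=1: a=2, p=11, q=2
  k=2: a=8, p=93, q=17
  k=3: a=2, p=197, q=36

197/36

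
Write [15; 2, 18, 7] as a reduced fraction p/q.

4042/261

Fold from the inside: start with 7/1.
  18 + 1/7 = 127/7
  2 + 7/127 = 261/127
  15 + 127/261 = 4042/261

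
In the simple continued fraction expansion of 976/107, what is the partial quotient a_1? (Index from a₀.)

8

976 = 9·107 + 13   →  a_0 = 9
107 = 8·13 + 3   →  a_1 = 8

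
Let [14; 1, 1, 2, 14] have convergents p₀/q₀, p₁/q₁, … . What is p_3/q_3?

73/5

Using pₖ = aₖpₖ₋₁ + pₖ₋₂, qₖ = aₖqₖ₋₁ + qₖ₋₂ (with p₋₁=1, p₋₂=0, q₋₁=0, q₋₂=1):
  k=0: a=14, p=14, q=1
  k=1: a=1, p=15, q=1
  k=2: a=1, p=29, q=2
  k=3: a=2, p=73, q=5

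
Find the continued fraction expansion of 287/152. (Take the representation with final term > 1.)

287 = 1*152 + 135
152 = 1*135 + 17
135 = 7*17 + 16
17 = 1*16 + 1
16 = 16*1 + 0  (stop)
So 287/152 = [1; 1, 7, 1, 16].

[1; 1, 7, 1, 16]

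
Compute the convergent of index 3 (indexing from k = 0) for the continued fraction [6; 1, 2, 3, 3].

67/10

Using pₖ = aₖpₖ₋₁ + pₖ₋₂, qₖ = aₖqₖ₋₁ + qₖ₋₂ (with p₋₁=1, p₋₂=0, q₋₁=0, q₋₂=1):
  k=0: a=6, p=6, q=1
  k=1: a=1, p=7, q=1
  k=2: a=2, p=20, q=3
  k=3: a=3, p=67, q=10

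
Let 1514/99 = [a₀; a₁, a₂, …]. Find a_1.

1514 = 15·99 + 29   →  a_0 = 15
99 = 3·29 + 12   →  a_1 = 3

3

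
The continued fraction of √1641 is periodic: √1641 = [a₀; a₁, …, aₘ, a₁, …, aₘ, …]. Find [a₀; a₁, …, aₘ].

[40; 1, 1, 26, 1, 1, 80]

a₀ = ⌊√1641⌋ = 40.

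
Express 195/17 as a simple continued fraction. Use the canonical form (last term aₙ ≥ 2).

[11; 2, 8]

195 = 11·17 + 8
17 = 2·8 + 1
8 = 8·1 + 0  (stop)
So 195/17 = [11; 2, 8].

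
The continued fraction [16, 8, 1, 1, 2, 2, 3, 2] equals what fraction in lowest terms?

Using pₖ = aₖpₖ₋₁ + pₖ₋₂ and qₖ = aₖqₖ₋₁ + qₖ₋₂:
  k=0: a=16, p=16, q=1
  k=1: a=8, p=129, q=8
  k=2: a=1, p=145, q=9
  k=3: a=1, p=274, q=17
  k=4: a=2, p=693, q=43
  k=5: a=2, p=1660, q=103
  k=6: a=3, p=5673, q=352
  k=7: a=2, p=13006, q=807

13006/807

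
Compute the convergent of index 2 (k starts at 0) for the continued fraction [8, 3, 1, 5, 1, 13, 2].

Using pₖ = aₖpₖ₋₁ + pₖ₋₂, qₖ = aₖqₖ₋₁ + qₖ₋₂ (with p₋₁=1, p₋₂=0, q₋₁=0, q₋₂=1):
  k=0: a=8, p=8, q=1
  k=1: a=3, p=25, q=3
  k=2: a=1, p=33, q=4

33/4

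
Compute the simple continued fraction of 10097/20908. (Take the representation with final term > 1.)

10097 = 0·20908 + 10097
20908 = 2·10097 + 714
10097 = 14·714 + 101
714 = 7·101 + 7
101 = 14·7 + 3
7 = 2·3 + 1
3 = 3·1 + 0  (stop)
So 10097/20908 = [0; 2, 14, 7, 14, 2, 3].

[0; 2, 14, 7, 14, 2, 3]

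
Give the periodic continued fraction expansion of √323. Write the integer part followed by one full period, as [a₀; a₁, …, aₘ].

a₀ = ⌊√323⌋ = 17.
With m₀=0, d₀=1 and mₖ₊₁ = dₖaₖ − mₖ, dₖ₊₁ = (n − mₖ₊₁²)/dₖ, aₖ₊₁ = ⌊(a₀+mₖ₊₁)/dₖ₊₁⌋:
  k=1: m=17, d=34, a=1
  k=2: m=17, d=1, a=34
d=1 and a=2a₀=34 at k=2, so the next step gives (m, d) = (17, 34) again — its k=1 value — and the period has length 2.

[17; 1, 34]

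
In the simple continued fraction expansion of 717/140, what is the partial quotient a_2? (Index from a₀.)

717 = 5·140 + 17   →  a_0 = 5
140 = 8·17 + 4   →  a_1 = 8
17 = 4·4 + 1   →  a_2 = 4

4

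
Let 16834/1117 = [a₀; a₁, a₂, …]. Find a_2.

16834 = 15·1117 + 79   →  a_0 = 15
1117 = 14·79 + 11   →  a_1 = 14
79 = 7·11 + 2   →  a_2 = 7

7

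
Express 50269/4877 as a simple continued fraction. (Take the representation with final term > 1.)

[10; 3, 3, 1, 17, 10, 2]

50269 = 10*4877 + 1499
4877 = 3*1499 + 380
1499 = 3*380 + 359
380 = 1*359 + 21
359 = 17*21 + 2
21 = 10*2 + 1
2 = 2*1 + 0  (stop)
So 50269/4877 = [10; 3, 3, 1, 17, 10, 2].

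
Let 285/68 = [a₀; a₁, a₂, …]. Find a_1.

285 = 4·68 + 13   →  a_0 = 4
68 = 5·13 + 3   →  a_1 = 5

5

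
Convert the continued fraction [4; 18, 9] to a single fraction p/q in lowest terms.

Fold from the inside: start with 9/1.
  18 + 1/9 = 163/9
  4 + 9/163 = 661/163

661/163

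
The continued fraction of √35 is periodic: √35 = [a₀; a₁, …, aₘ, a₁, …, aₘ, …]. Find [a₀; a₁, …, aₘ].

a₀ = ⌊√35⌋ = 5.

[5; 1, 10]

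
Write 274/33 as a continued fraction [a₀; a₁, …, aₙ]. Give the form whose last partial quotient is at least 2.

274 = 8*33 + 10
33 = 3*10 + 3
10 = 3*3 + 1
3 = 3*1 + 0  (stop)
So 274/33 = [8; 3, 3, 3].

[8; 3, 3, 3]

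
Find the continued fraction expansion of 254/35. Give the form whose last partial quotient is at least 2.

[7; 3, 1, 8]

254 = 7×35 + 9
35 = 3×9 + 8
9 = 1×8 + 1
8 = 8×1 + 0  (stop)
So 254/35 = [7; 3, 1, 8].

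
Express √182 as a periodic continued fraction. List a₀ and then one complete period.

a₀ = ⌊√182⌋ = 13.

[13; 2, 26]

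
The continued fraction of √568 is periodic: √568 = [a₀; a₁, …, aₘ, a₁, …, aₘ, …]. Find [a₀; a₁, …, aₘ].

[23; 1, 4, 1, 46]

a₀ = ⌊√568⌋ = 23.
With m₀=0, d₀=1 and mₖ₊₁ = dₖaₖ − mₖ, dₖ₊₁ = (n − mₖ₊₁²)/dₖ, aₖ₊₁ = ⌊(a₀+mₖ₊₁)/dₖ₊₁⌋:
  k=1: m=23, d=39, a=1
  k=2: m=16, d=8, a=4
  k=3: m=16, d=39, a=1
  k=4: m=23, d=1, a=46
d=1 and a=2a₀=46 at k=4, so the next step gives (m, d) = (23, 39) again — its k=1 value — and the period has length 4.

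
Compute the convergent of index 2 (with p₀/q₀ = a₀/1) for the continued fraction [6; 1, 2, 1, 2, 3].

20/3

Using pₖ = aₖpₖ₋₁ + pₖ₋₂, qₖ = aₖqₖ₋₁ + qₖ₋₂ (with p₋₁=1, p₋₂=0, q₋₁=0, q₋₂=1):
  k=0: a=6, p=6, q=1
  k=1: a=1, p=7, q=1
  k=2: a=2, p=20, q=3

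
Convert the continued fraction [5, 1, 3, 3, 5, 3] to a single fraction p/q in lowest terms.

1269/220

Using pₖ = aₖpₖ₋₁ + pₖ₋₂ and qₖ = aₖqₖ₋₁ + qₖ₋₂:
  k=0: a=5, p=5, q=1
  k=1: a=1, p=6, q=1
  k=2: a=3, p=23, q=4
  k=3: a=3, p=75, q=13
  k=4: a=5, p=398, q=69
  k=5: a=3, p=1269, q=220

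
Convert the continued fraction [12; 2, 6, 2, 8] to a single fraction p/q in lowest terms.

2954/237

Using pₖ = aₖpₖ₋₁ + pₖ₋₂ and qₖ = aₖqₖ₋₁ + qₖ₋₂:
  k=0: a=12, p=12, q=1
  k=1: a=2, p=25, q=2
  k=2: a=6, p=162, q=13
  k=3: a=2, p=349, q=28
  k=4: a=8, p=2954, q=237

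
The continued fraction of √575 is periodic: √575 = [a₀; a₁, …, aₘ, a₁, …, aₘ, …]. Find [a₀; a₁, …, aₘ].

[23; 1, 46]

a₀ = ⌊√575⌋ = 23.
With m₀=0, d₀=1 and mₖ₊₁ = dₖaₖ − mₖ, dₖ₊₁ = (n − mₖ₊₁²)/dₖ, aₖ₊₁ = ⌊(a₀+mₖ₊₁)/dₖ₊₁⌋:
  k=1: m=23, d=46, a=1
  k=2: m=23, d=1, a=46
d=1 and a=2a₀=46 at k=2, so the next step gives (m, d) = (23, 46) again — its k=1 value — and the period has length 2.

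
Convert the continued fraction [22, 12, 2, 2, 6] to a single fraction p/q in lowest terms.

Fold from the inside: start with 6/1.
  2 + 1/6 = 13/6
  2 + 6/13 = 32/13
  12 + 13/32 = 397/32
  22 + 32/397 = 8766/397

8766/397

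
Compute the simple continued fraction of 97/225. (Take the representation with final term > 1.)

97 = 0*225 + 97
225 = 2*97 + 31
97 = 3*31 + 4
31 = 7*4 + 3
4 = 1*3 + 1
3 = 3*1 + 0  (stop)
So 97/225 = [0; 2, 3, 7, 1, 3].

[0; 2, 3, 7, 1, 3]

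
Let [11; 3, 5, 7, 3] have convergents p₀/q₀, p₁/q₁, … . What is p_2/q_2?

181/16

Using pₖ = aₖpₖ₋₁ + pₖ₋₂, qₖ = aₖqₖ₋₁ + qₖ₋₂ (with p₋₁=1, p₋₂=0, q₋₁=0, q₋₂=1):
  k=0: a=11, p=11, q=1
  k=1: a=3, p=34, q=3
  k=2: a=5, p=181, q=16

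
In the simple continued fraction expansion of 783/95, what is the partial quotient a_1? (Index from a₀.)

4

783 = 8·95 + 23   →  a_0 = 8
95 = 4·23 + 3   →  a_1 = 4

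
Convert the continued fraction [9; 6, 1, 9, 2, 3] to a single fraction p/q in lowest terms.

Using pₖ = aₖpₖ₋₁ + pₖ₋₂ and qₖ = aₖqₖ₋₁ + qₖ₋₂:
  k=0: a=9, p=9, q=1
  k=1: a=6, p=55, q=6
  k=2: a=1, p=64, q=7
  k=3: a=9, p=631, q=69
  k=4: a=2, p=1326, q=145
  k=5: a=3, p=4609, q=504

4609/504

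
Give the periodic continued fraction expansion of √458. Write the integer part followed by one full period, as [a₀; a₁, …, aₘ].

[21; 2, 2, 42]

a₀ = ⌊√458⌋ = 21.
With m₀=0, d₀=1 and mₖ₊₁ = dₖaₖ − mₖ, dₖ₊₁ = (n − mₖ₊₁²)/dₖ, aₖ₊₁ = ⌊(a₀+mₖ₊₁)/dₖ₊₁⌋:
  k=1: m=21, d=17, a=2
  k=2: m=13, d=17, a=2
  k=3: m=21, d=1, a=42
d=1 and a=2a₀=42 at k=3, so the next step gives (m, d) = (21, 17) again — its k=1 value — and the period has length 3.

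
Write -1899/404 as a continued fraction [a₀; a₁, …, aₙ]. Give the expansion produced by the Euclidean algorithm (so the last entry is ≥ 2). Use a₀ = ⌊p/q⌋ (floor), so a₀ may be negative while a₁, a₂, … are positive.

[-5; 3, 2, 1, 19, 2]

-1899 = -5·404 + 121
404 = 3·121 + 41
121 = 2·41 + 39
41 = 1·39 + 2
39 = 19·2 + 1
2 = 2·1 + 0  (stop)
So -1899/404 = [-5; 3, 2, 1, 19, 2].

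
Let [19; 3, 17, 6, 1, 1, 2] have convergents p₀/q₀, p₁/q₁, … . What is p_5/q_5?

13181/682

Using pₖ = aₖpₖ₋₁ + pₖ₋₂, qₖ = aₖqₖ₋₁ + qₖ₋₂ (with p₋₁=1, p₋₂=0, q₋₁=0, q₋₂=1):
  k=0: a=19, p=19, q=1
  k=1: a=3, p=58, q=3
  k=2: a=17, p=1005, q=52
  k=3: a=6, p=6088, q=315
  k=4: a=1, p=7093, q=367
  k=5: a=1, p=13181, q=682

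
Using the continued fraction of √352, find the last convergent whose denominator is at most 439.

3621/193

√352 = [18; 1, 3, 5, 9, 5, 3, 1, 36, …] (period length 8).
Convergents:
  p_0/q_0 = 18/1
  p_1/q_1 = 19/1
  p_2/q_2 = 75/4
  p_3/q_3 = 394/21
  p_4/q_4 = 3621/193
  p_5/q_5 = 18499/986
q_4 = 193 ≤ 439 < 986 = q_5, so the answer is 3621/193.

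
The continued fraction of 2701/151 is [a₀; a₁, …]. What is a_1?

1

2701 = 17·151 + 134   →  a_0 = 17
151 = 1·134 + 17   →  a_1 = 1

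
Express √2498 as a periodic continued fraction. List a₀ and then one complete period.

[49; 1, 48, 1, 98]

a₀ = ⌊√2498⌋ = 49.
With m₀=0, d₀=1 and mₖ₊₁ = dₖaₖ − mₖ, dₖ₊₁ = (n − mₖ₊₁²)/dₖ, aₖ₊₁ = ⌊(a₀+mₖ₊₁)/dₖ₊₁⌋:
  k=1: m=49, d=97, a=1
  k=2: m=48, d=2, a=48
  k=3: m=48, d=97, a=1
  k=4: m=49, d=1, a=98
d=1 and a=2a₀=98 at k=4, so the next step gives (m, d) = (49, 97) again — its k=1 value — and the period has length 4.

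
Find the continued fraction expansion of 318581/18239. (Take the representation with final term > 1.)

[17; 2, 7, 12, 2, 2, 19]

318581 = 17×18239 + 8518
18239 = 2×8518 + 1203
8518 = 7×1203 + 97
1203 = 12×97 + 39
97 = 2×39 + 19
39 = 2×19 + 1
19 = 19×1 + 0  (stop)
So 318581/18239 = [17; 2, 7, 12, 2, 2, 19].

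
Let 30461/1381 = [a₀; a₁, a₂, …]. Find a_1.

17

30461 = 22·1381 + 79   →  a_0 = 22
1381 = 17·79 + 38   →  a_1 = 17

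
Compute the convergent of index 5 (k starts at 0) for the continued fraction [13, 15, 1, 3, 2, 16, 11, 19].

Using pₖ = aₖpₖ₋₁ + pₖ₋₂, qₖ = aₖqₖ₋₁ + qₖ₋₂ (with p₋₁=1, p₋₂=0, q₋₁=0, q₋₂=1):
  k=0: a=13, p=13, q=1
  k=1: a=15, p=196, q=15
  k=2: a=1, p=209, q=16
  k=3: a=3, p=823, q=63
  k=4: a=2, p=1855, q=142
  k=5: a=16, p=30503, q=2335

30503/2335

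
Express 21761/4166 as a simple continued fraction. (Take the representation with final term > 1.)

21761 = 5×4166 + 931
4166 = 4×931 + 442
931 = 2×442 + 47
442 = 9×47 + 19
47 = 2×19 + 9
19 = 2×9 + 1
9 = 9×1 + 0  (stop)
So 21761/4166 = [5; 4, 2, 9, 2, 2, 9].

[5; 4, 2, 9, 2, 2, 9]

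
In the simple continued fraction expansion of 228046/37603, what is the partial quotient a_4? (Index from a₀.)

12

228046 = 6·37603 + 2428   →  a_0 = 6
37603 = 15·2428 + 1183   →  a_1 = 15
2428 = 2·1183 + 62   →  a_2 = 2
1183 = 19·62 + 5   →  a_3 = 19
62 = 12·5 + 2   →  a_4 = 12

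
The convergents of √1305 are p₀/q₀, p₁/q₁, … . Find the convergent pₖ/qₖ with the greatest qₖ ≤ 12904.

√1305 = [36; 8, 72, …] (period length 2).
Convergents:
  p_0/q_0 = 36/1
  p_1/q_1 = 289/8
  p_2/q_2 = 20844/577
  p_3/q_3 = 167041/4624
  p_4/q_4 = 12047796/333505
q_3 = 4624 ≤ 12904 < 333505 = q_4, so the answer is 167041/4624.

167041/4624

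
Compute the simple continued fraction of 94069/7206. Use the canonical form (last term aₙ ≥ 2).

[13; 18, 2, 3, 18, 3]

94069 = 13×7206 + 391
7206 = 18×391 + 168
391 = 2×168 + 55
168 = 3×55 + 3
55 = 18×3 + 1
3 = 3×1 + 0  (stop)
So 94069/7206 = [13; 18, 2, 3, 18, 3].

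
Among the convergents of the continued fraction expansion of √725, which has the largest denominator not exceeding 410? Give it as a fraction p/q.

√725 = [26; 1, 12, 2, 12, 1, 52, …] (period length 6).
Convergents:
  p_0/q_0 = 26/1
  p_1/q_1 = 27/1
  p_2/q_2 = 350/13
  p_3/q_3 = 727/27
  p_4/q_4 = 9074/337
  p_5/q_5 = 9801/364
  p_6/q_6 = 518726/19265
q_5 = 364 ≤ 410 < 19265 = q_6, so the answer is 9801/364.

9801/364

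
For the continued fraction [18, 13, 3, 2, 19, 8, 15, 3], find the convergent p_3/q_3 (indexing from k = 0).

1681/93

Using pₖ = aₖpₖ₋₁ + pₖ₋₂, qₖ = aₖqₖ₋₁ + qₖ₋₂ (with p₋₁=1, p₋₂=0, q₋₁=0, q₋₂=1):
  k=0: a=18, p=18, q=1
  k=1: a=13, p=235, q=13
  k=2: a=3, p=723, q=40
  k=3: a=2, p=1681, q=93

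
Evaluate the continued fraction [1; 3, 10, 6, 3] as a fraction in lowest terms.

791/598

Fold from the inside: start with 3/1.
  6 + 1/3 = 19/3
  10 + 3/19 = 193/19
  3 + 19/193 = 598/193
  1 + 193/598 = 791/598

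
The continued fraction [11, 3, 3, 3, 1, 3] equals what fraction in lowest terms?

1831/162

Using pₖ = aₖpₖ₋₁ + pₖ₋₂ and qₖ = aₖqₖ₋₁ + qₖ₋₂:
  k=0: a=11, p=11, q=1
  k=1: a=3, p=34, q=3
  k=2: a=3, p=113, q=10
  k=3: a=3, p=373, q=33
  k=4: a=1, p=486, q=43
  k=5: a=3, p=1831, q=162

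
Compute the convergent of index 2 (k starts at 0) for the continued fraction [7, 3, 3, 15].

Using pₖ = aₖpₖ₋₁ + pₖ₋₂, qₖ = aₖqₖ₋₁ + qₖ₋₂ (with p₋₁=1, p₋₂=0, q₋₁=0, q₋₂=1):
  k=0: a=7, p=7, q=1
  k=1: a=3, p=22, q=3
  k=2: a=3, p=73, q=10

73/10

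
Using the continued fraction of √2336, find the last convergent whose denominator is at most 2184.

42049/870

√2336 = [48; 3, 96, …] (period length 2).
Convergents:
  p_0/q_0 = 48/1
  p_1/q_1 = 145/3
  p_2/q_2 = 13968/289
  p_3/q_3 = 42049/870
  p_4/q_4 = 4050672/83809
q_3 = 870 ≤ 2184 < 83809 = q_4, so the answer is 42049/870.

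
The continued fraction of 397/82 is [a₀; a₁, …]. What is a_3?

3

397 = 4·82 + 69   →  a_0 = 4
82 = 1·69 + 13   →  a_1 = 1
69 = 5·13 + 4   →  a_2 = 5
13 = 3·4 + 1   →  a_3 = 3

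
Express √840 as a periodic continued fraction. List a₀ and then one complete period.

[28; 1, 56]

a₀ = ⌊√840⌋ = 28.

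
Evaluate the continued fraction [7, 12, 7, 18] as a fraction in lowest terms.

10921/1542

Using pₖ = aₖpₖ₋₁ + pₖ₋₂ and qₖ = aₖqₖ₋₁ + qₖ₋₂:
  k=0: a=7, p=7, q=1
  k=1: a=12, p=85, q=12
  k=2: a=7, p=602, q=85
  k=3: a=18, p=10921, q=1542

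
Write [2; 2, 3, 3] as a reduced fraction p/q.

Using pₖ = aₖpₖ₋₁ + pₖ₋₂ and qₖ = aₖqₖ₋₁ + qₖ₋₂:
  k=0: a=2, p=2, q=1
  k=1: a=2, p=5, q=2
  k=2: a=3, p=17, q=7
  k=3: a=3, p=56, q=23

56/23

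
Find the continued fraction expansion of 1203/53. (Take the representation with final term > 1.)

1203 = 22×53 + 37
53 = 1×37 + 16
37 = 2×16 + 5
16 = 3×5 + 1
5 = 5×1 + 0  (stop)
So 1203/53 = [22; 1, 2, 3, 5].

[22; 1, 2, 3, 5]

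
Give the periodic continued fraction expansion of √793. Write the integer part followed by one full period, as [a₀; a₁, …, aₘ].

a₀ = ⌊√793⌋ = 28.
With m₀=0, d₀=1 and mₖ₊₁ = dₖaₖ − mₖ, dₖ₊₁ = (n − mₖ₊₁²)/dₖ, aₖ₊₁ = ⌊(a₀+mₖ₊₁)/dₖ₊₁⌋:
  k=1: m=28, d=9, a=6
  k=2: m=26, d=13, a=4
  k=3: m=26, d=9, a=6
  k=4: m=28, d=1, a=56
d=1 and a=2a₀=56 at k=4, so the next step gives (m, d) = (28, 9) again — its k=1 value — and the period has length 4.

[28; 6, 4, 6, 56]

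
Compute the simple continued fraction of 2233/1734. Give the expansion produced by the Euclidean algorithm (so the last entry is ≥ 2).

2233 = 1*1734 + 499
1734 = 3*499 + 237
499 = 2*237 + 25
237 = 9*25 + 12
25 = 2*12 + 1
12 = 12*1 + 0  (stop)
So 2233/1734 = [1; 3, 2, 9, 2, 12].

[1; 3, 2, 9, 2, 12]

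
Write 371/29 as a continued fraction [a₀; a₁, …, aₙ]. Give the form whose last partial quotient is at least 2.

371 = 12*29 + 23
29 = 1*23 + 6
23 = 3*6 + 5
6 = 1*5 + 1
5 = 5*1 + 0  (stop)
So 371/29 = [12; 1, 3, 1, 5].

[12; 1, 3, 1, 5]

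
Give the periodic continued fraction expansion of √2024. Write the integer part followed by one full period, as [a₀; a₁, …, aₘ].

a₀ = ⌊√2024⌋ = 44.

[44; 1, 88]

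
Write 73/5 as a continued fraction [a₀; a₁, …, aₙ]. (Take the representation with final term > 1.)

73 = 14·5 + 3
5 = 1·3 + 2
3 = 1·2 + 1
2 = 2·1 + 0  (stop)
So 73/5 = [14; 1, 1, 2].

[14; 1, 1, 2]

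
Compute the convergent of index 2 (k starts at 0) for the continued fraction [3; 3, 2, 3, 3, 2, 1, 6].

Using pₖ = aₖpₖ₋₁ + pₖ₋₂, qₖ = aₖqₖ₋₁ + qₖ₋₂ (with p₋₁=1, p₋₂=0, q₋₁=0, q₋₂=1):
  k=0: a=3, p=3, q=1
  k=1: a=3, p=10, q=3
  k=2: a=2, p=23, q=7

23/7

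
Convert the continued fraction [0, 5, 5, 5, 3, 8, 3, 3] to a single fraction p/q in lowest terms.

Using pₖ = aₖpₖ₋₁ + pₖ₋₂ and qₖ = aₖqₖ₋₁ + qₖ₋₂:
  k=0: a=0, p=0, q=1
  k=1: a=5, p=1, q=5
  k=2: a=5, p=5, q=26
  k=3: a=5, p=26, q=135
  k=4: a=3, p=83, q=431
  k=5: a=8, p=690, q=3583
  k=6: a=3, p=2153, q=11180
  k=7: a=3, p=7149, q=37123

7149/37123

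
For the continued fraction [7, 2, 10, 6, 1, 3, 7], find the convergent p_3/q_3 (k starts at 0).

Using pₖ = aₖpₖ₋₁ + pₖ₋₂, qₖ = aₖqₖ₋₁ + qₖ₋₂ (with p₋₁=1, p₋₂=0, q₋₁=0, q₋₂=1):
  k=0: a=7, p=7, q=1
  k=1: a=2, p=15, q=2
  k=2: a=10, p=157, q=21
  k=3: a=6, p=957, q=128

957/128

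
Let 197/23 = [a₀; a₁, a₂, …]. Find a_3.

3

197 = 8·23 + 13   →  a_0 = 8
23 = 1·13 + 10   →  a_1 = 1
13 = 1·10 + 3   →  a_2 = 1
10 = 3·3 + 1   →  a_3 = 3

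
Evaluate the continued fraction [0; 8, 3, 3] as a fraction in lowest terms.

Using pₖ = aₖpₖ₋₁ + pₖ₋₂ and qₖ = aₖqₖ₋₁ + qₖ₋₂:
  k=0: a=0, p=0, q=1
  k=1: a=8, p=1, q=8
  k=2: a=3, p=3, q=25
  k=3: a=3, p=10, q=83

10/83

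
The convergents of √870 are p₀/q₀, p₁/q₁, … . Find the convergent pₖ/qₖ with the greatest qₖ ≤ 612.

6961/236

√870 = [29; 2, 58, …] (period length 2).
Convergents:
  p_0/q_0 = 29/1
  p_1/q_1 = 59/2
  p_2/q_2 = 3451/117
  p_3/q_3 = 6961/236
  p_4/q_4 = 407189/13805
q_3 = 236 ≤ 612 < 13805 = q_4, so the answer is 6961/236.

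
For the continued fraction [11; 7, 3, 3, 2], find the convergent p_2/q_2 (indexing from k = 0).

245/22

Using pₖ = aₖpₖ₋₁ + pₖ₋₂, qₖ = aₖqₖ₋₁ + qₖ₋₂ (with p₋₁=1, p₋₂=0, q₋₁=0, q₋₂=1):
  k=0: a=11, p=11, q=1
  k=1: a=7, p=78, q=7
  k=2: a=3, p=245, q=22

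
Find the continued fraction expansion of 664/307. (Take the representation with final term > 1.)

664 = 2*307 + 50
307 = 6*50 + 7
50 = 7*7 + 1
7 = 7*1 + 0  (stop)
So 664/307 = [2; 6, 7, 7].

[2; 6, 7, 7]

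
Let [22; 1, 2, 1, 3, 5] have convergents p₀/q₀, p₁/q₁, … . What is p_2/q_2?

Using pₖ = aₖpₖ₋₁ + pₖ₋₂, qₖ = aₖqₖ₋₁ + qₖ₋₂ (with p₋₁=1, p₋₂=0, q₋₁=0, q₋₂=1):
  k=0: a=22, p=22, q=1
  k=1: a=1, p=23, q=1
  k=2: a=2, p=68, q=3

68/3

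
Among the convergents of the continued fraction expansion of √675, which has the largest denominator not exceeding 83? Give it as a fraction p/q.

1351/52

√675 = [25; 1, 50, …] (period length 2).
Convergents:
  p_0/q_0 = 25/1
  p_1/q_1 = 26/1
  p_2/q_2 = 1325/51
  p_3/q_3 = 1351/52
  p_4/q_4 = 68875/2651
q_3 = 52 ≤ 83 < 2651 = q_4, so the answer is 1351/52.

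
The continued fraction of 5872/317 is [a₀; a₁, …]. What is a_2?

1

5872 = 18·317 + 166   →  a_0 = 18
317 = 1·166 + 151   →  a_1 = 1
166 = 1·151 + 15   →  a_2 = 1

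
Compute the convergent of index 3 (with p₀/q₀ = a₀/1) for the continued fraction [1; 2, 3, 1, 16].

13/9

Using pₖ = aₖpₖ₋₁ + pₖ₋₂, qₖ = aₖqₖ₋₁ + qₖ₋₂ (with p₋₁=1, p₋₂=0, q₋₁=0, q₋₂=1):
  k=0: a=1, p=1, q=1
  k=1: a=2, p=3, q=2
  k=2: a=3, p=10, q=7
  k=3: a=1, p=13, q=9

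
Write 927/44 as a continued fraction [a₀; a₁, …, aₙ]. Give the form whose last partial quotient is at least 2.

[21; 14, 1, 2]

927 = 21·44 + 3
44 = 14·3 + 2
3 = 1·2 + 1
2 = 2·1 + 0  (stop)
So 927/44 = [21; 14, 1, 2].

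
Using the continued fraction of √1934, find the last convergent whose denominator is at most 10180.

170236/3871

√1934 = [43; 1, 42, 1, 86, …] (period length 4).
Convergents:
  p_0/q_0 = 43/1
  p_1/q_1 = 44/1
  p_2/q_2 = 1891/43
  p_3/q_3 = 1935/44
  p_4/q_4 = 168301/3827
  p_5/q_5 = 170236/3871
  p_6/q_6 = 7318213/166409
q_5 = 3871 ≤ 10180 < 166409 = q_6, so the answer is 170236/3871.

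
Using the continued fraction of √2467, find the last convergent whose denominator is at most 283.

7351/148

√2467 = [49; 1, 2, 49, 2, 1, 98, …] (period length 6).
Convergents:
  p_0/q_0 = 49/1
  p_1/q_1 = 50/1
  p_2/q_2 = 149/3
  p_3/q_3 = 7351/148
  p_4/q_4 = 14851/299
q_3 = 148 ≤ 283 < 299 = q_4, so the answer is 7351/148.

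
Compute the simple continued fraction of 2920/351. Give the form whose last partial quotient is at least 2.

2920 = 8×351 + 112
351 = 3×112 + 15
112 = 7×15 + 7
15 = 2×7 + 1
7 = 7×1 + 0  (stop)
So 2920/351 = [8; 3, 7, 2, 7].

[8; 3, 7, 2, 7]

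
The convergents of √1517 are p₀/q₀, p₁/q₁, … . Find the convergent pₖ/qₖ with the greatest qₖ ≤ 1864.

√1517 = [38; 1, 18, 2, 18, 1, 76, …] (period length 6).
Convergents:
  p_0/q_0 = 38/1
  p_1/q_1 = 39/1
  p_2/q_2 = 740/19
  p_3/q_3 = 1519/39
  p_4/q_4 = 28082/721
  p_5/q_5 = 29601/760
  p_6/q_6 = 2277758/58481
q_5 = 760 ≤ 1864 < 58481 = q_6, so the answer is 29601/760.

29601/760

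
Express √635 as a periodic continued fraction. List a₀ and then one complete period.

a₀ = ⌊√635⌋ = 25.
With m₀=0, d₀=1 and mₖ₊₁ = dₖaₖ − mₖ, dₖ₊₁ = (n − mₖ₊₁²)/dₖ, aₖ₊₁ = ⌊(a₀+mₖ₊₁)/dₖ₊₁⌋:
  k=1: m=25, d=10, a=5
  k=2: m=25, d=1, a=50
d=1 and a=2a₀=50 at k=2, so the next step gives (m, d) = (25, 10) again — its k=1 value — and the period has length 2.

[25; 5, 50]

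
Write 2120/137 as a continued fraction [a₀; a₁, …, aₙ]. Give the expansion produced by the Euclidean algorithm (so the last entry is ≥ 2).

[15; 2, 9, 3, 2]

2120 = 15*137 + 65
137 = 2*65 + 7
65 = 9*7 + 2
7 = 3*2 + 1
2 = 2*1 + 0  (stop)
So 2120/137 = [15; 2, 9, 3, 2].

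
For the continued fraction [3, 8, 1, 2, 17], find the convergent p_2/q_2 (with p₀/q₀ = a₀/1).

Using pₖ = aₖpₖ₋₁ + pₖ₋₂, qₖ = aₖqₖ₋₁ + qₖ₋₂ (with p₋₁=1, p₋₂=0, q₋₁=0, q₋₂=1):
  k=0: a=3, p=3, q=1
  k=1: a=8, p=25, q=8
  k=2: a=1, p=28, q=9

28/9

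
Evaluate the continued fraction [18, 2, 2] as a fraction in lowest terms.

Using pₖ = aₖpₖ₋₁ + pₖ₋₂ and qₖ = aₖqₖ₋₁ + qₖ₋₂:
  k=0: a=18, p=18, q=1
  k=1: a=2, p=37, q=2
  k=2: a=2, p=92, q=5

92/5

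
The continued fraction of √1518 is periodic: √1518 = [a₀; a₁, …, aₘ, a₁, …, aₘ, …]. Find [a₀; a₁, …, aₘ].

[38; 1, 24, 1, 76]

a₀ = ⌊√1518⌋ = 38.
With m₀=0, d₀=1 and mₖ₊₁ = dₖaₖ − mₖ, dₖ₊₁ = (n − mₖ₊₁²)/dₖ, aₖ₊₁ = ⌊(a₀+mₖ₊₁)/dₖ₊₁⌋:
  k=1: m=38, d=74, a=1
  k=2: m=36, d=3, a=24
  k=3: m=36, d=74, a=1
  k=4: m=38, d=1, a=76
d=1 and a=2a₀=76 at k=4, so the next step gives (m, d) = (38, 74) again — its k=1 value — and the period has length 4.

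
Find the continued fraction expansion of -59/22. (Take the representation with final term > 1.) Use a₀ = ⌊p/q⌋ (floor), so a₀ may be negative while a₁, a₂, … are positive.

[-3; 3, 7]

-59 = -3*22 + 7
22 = 3*7 + 1
7 = 7*1 + 0  (stop)
So -59/22 = [-3; 3, 7].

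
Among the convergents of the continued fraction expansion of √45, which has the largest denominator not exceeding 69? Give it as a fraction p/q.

161/24

√45 = [6; 1, 2, 2, 2, 1, 12, …] (period length 6).
Convergents:
  p_0/q_0 = 6/1
  p_1/q_1 = 7/1
  p_2/q_2 = 20/3
  p_3/q_3 = 47/7
  p_4/q_4 = 114/17
  p_5/q_5 = 161/24
  p_6/q_6 = 2046/305
q_5 = 24 ≤ 69 < 305 = q_6, so the answer is 161/24.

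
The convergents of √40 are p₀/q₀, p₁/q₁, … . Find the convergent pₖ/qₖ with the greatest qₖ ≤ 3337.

8886/1405

√40 = [6; 3, 12, …] (period length 2).
Convergents:
  p_0/q_0 = 6/1
  p_1/q_1 = 19/3
  p_2/q_2 = 234/37
  p_3/q_3 = 721/114
  p_4/q_4 = 8886/1405
  p_5/q_5 = 27379/4329
q_4 = 1405 ≤ 3337 < 4329 = q_5, so the answer is 8886/1405.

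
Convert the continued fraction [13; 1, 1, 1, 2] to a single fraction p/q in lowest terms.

Using pₖ = aₖpₖ₋₁ + pₖ₋₂ and qₖ = aₖqₖ₋₁ + qₖ₋₂:
  k=0: a=13, p=13, q=1
  k=1: a=1, p=14, q=1
  k=2: a=1, p=27, q=2
  k=3: a=1, p=41, q=3
  k=4: a=2, p=109, q=8

109/8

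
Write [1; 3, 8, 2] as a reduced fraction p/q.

70/53

Fold from the inside: start with 2/1.
  8 + 1/2 = 17/2
  3 + 2/17 = 53/17
  1 + 17/53 = 70/53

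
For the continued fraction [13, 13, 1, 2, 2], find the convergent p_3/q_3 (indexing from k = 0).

536/41

Using pₖ = aₖpₖ₋₁ + pₖ₋₂, qₖ = aₖqₖ₋₁ + qₖ₋₂ (with p₋₁=1, p₋₂=0, q₋₁=0, q₋₂=1):
  k=0: a=13, p=13, q=1
  k=1: a=13, p=170, q=13
  k=2: a=1, p=183, q=14
  k=3: a=2, p=536, q=41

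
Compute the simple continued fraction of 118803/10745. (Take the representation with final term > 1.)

[11; 17, 1, 2, 18, 11]

118803 = 11·10745 + 608
10745 = 17·608 + 409
608 = 1·409 + 199
409 = 2·199 + 11
199 = 18·11 + 1
11 = 11·1 + 0  (stop)
So 118803/10745 = [11; 17, 1, 2, 18, 11].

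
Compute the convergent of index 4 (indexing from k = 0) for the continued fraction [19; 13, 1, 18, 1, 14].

5321/279

Using pₖ = aₖpₖ₋₁ + pₖ₋₂, qₖ = aₖqₖ₋₁ + qₖ₋₂ (with p₋₁=1, p₋₂=0, q₋₁=0, q₋₂=1):
  k=0: a=19, p=19, q=1
  k=1: a=13, p=248, q=13
  k=2: a=1, p=267, q=14
  k=3: a=18, p=5054, q=265
  k=4: a=1, p=5321, q=279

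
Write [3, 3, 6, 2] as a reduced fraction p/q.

136/41

Fold from the inside: start with 2/1.
  6 + 1/2 = 13/2
  3 + 2/13 = 41/13
  3 + 13/41 = 136/41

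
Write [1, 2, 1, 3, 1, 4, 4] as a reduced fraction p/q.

383/282

Using pₖ = aₖpₖ₋₁ + pₖ₋₂ and qₖ = aₖqₖ₋₁ + qₖ₋₂:
  k=0: a=1, p=1, q=1
  k=1: a=2, p=3, q=2
  k=2: a=1, p=4, q=3
  k=3: a=3, p=15, q=11
  k=4: a=1, p=19, q=14
  k=5: a=4, p=91, q=67
  k=6: a=4, p=383, q=282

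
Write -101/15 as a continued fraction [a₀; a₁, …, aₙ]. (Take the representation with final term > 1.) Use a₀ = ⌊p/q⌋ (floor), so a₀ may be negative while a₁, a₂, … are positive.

-101 = -7×15 + 4
15 = 3×4 + 3
4 = 1×3 + 1
3 = 3×1 + 0  (stop)
So -101/15 = [-7; 3, 1, 3].

[-7; 3, 1, 3]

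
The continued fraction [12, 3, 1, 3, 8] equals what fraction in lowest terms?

Using pₖ = aₖpₖ₋₁ + pₖ₋₂ and qₖ = aₖqₖ₋₁ + qₖ₋₂:
  k=0: a=12, p=12, q=1
  k=1: a=3, p=37, q=3
  k=2: a=1, p=49, q=4
  k=3: a=3, p=184, q=15
  k=4: a=8, p=1521, q=124

1521/124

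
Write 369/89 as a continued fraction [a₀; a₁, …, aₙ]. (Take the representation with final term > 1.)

[4; 6, 1, 5, 2]

369 = 4·89 + 13
89 = 6·13 + 11
13 = 1·11 + 2
11 = 5·2 + 1
2 = 2·1 + 0  (stop)
So 369/89 = [4; 6, 1, 5, 2].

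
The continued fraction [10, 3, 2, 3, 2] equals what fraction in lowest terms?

Fold from the inside: start with 2/1.
  3 + 1/2 = 7/2
  2 + 2/7 = 16/7
  3 + 7/16 = 55/16
  10 + 16/55 = 566/55

566/55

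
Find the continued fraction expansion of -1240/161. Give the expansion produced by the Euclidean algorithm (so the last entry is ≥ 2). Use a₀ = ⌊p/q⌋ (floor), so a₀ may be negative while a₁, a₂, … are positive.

[-8; 3, 2, 1, 4, 1, 2]

-1240 = -8·161 + 48
161 = 3·48 + 17
48 = 2·17 + 14
17 = 1·14 + 3
14 = 4·3 + 2
3 = 1·2 + 1
2 = 2·1 + 0  (stop)
So -1240/161 = [-8; 3, 2, 1, 4, 1, 2].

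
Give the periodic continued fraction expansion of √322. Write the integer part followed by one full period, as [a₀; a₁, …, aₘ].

a₀ = ⌊√322⌋ = 17.
With m₀=0, d₀=1 and mₖ₊₁ = dₖaₖ − mₖ, dₖ₊₁ = (n − mₖ₊₁²)/dₖ, aₖ₊₁ = ⌊(a₀+mₖ₊₁)/dₖ₊₁⌋:
  k=1: m=17, d=33, a=1
  k=2: m=16, d=2, a=16
  k=3: m=16, d=33, a=1
  k=4: m=17, d=1, a=34
d=1 and a=2a₀=34 at k=4, so the next step gives (m, d) = (17, 33) again — its k=1 value — and the period has length 4.

[17; 1, 16, 1, 34]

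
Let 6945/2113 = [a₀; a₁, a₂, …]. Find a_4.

6945 = 3·2113 + 606   →  a_0 = 3
2113 = 3·606 + 295   →  a_1 = 3
606 = 2·295 + 16   →  a_2 = 2
295 = 18·16 + 7   →  a_3 = 18
16 = 2·7 + 2   →  a_4 = 2

2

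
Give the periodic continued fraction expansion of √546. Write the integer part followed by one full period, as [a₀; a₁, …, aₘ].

[23; 2, 1, 2, 1, 2, 46]

a₀ = ⌊√546⌋ = 23.
With m₀=0, d₀=1 and mₖ₊₁ = dₖaₖ − mₖ, dₖ₊₁ = (n − mₖ₊₁²)/dₖ, aₖ₊₁ = ⌊(a₀+mₖ₊₁)/dₖ₊₁⌋:
  k=1: m=23, d=17, a=2
  k=2: m=11, d=25, a=1
  k=3: m=14, d=14, a=2
  k=4: m=14, d=25, a=1
  k=5: m=11, d=17, a=2
  k=6: m=23, d=1, a=46
d=1 and a=2a₀=46 at k=6, so the next step gives (m, d) = (23, 17) again — its k=1 value — and the period has length 6.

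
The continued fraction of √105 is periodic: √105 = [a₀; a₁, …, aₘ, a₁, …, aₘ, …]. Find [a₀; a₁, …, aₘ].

[10; 4, 20]

a₀ = ⌊√105⌋ = 10.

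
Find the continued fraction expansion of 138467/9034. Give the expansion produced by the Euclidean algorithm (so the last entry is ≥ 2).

[15; 3, 18, 7, 11, 2]

138467 = 15*9034 + 2957
9034 = 3*2957 + 163
2957 = 18*163 + 23
163 = 7*23 + 2
23 = 11*2 + 1
2 = 2*1 + 0  (stop)
So 138467/9034 = [15; 3, 18, 7, 11, 2].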